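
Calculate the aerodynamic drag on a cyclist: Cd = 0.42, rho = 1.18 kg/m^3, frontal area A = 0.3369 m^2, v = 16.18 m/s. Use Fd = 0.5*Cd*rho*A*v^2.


Fd = 0.5 * Cd * rho * A * v^2
Fd = 0.5 * 0.42 * 1.18 * 0.3369 * 16.18^2
v^2 = 261.7924
Fd = 0.5 * 0.42 * 1.18 * 0.3369 * 261.7924 = 21.8554 N

21.8554 N


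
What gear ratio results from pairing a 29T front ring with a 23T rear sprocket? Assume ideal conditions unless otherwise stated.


GR = front_teeth / rear_teeth
GR = 29 / 23
GR = 1.2609

1.2609


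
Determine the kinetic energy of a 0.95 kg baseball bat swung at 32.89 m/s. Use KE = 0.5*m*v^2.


KE = 0.5 * m * v^2
KE = 0.5 * 0.95 * 32.89^2
KE = 0.5 * 0.95 * 1081.7521 = 513.8322 J

513.8322 J


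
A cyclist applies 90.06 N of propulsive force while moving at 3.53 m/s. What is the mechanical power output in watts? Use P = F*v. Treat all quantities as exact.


P = F * v
P = 90.06 * 3.53
P = 317.9118 W

317.9118 W


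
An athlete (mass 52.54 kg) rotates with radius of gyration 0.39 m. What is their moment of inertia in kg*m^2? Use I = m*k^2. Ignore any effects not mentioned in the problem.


I = m * k^2
I = 52.54 * 0.39^2
I = 52.54 * 0.1521 = 7.9913 kg*m^2

7.9913 kg*m^2


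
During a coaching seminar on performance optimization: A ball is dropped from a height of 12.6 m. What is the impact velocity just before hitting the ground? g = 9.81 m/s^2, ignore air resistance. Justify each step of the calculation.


v = sqrt(2 * g * h)
v = sqrt(2 * 9.81 * 12.6)
v = sqrt(247.212) = 15.723 m/s

15.723 m/s


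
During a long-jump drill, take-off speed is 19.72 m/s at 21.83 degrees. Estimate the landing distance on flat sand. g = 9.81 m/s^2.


R = v^2 * sin(2*theta) / g
Convert angle to radians: theta = 21.83 deg = 0.381 rad
sin(2*theta) = sin(0.762) = 0.6904
R = 19.72^2 * 0.6904 / 9.81
R = 388.8784 * 0.6904 / 9.81 = 27.3673 m

27.3673 m


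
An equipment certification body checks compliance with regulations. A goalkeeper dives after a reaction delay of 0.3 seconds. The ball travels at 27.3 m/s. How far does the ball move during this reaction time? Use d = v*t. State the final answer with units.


d = v * t
d = 27.3 * 0.3
d = 8.19 m

8.19 m


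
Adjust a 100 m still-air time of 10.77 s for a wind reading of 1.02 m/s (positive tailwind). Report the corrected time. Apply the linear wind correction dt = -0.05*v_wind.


dt = -0.05 * v_wind = -0.05 * 1.02 = -0.051 s
t_corrected = t_still + dt = 10.77 + (-0.051)
t_corrected = 10.719 s

10.719 s


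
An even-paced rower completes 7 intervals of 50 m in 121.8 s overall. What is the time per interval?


Split time = total_time / n_laps = 121.8 / 7
Split time = 17.4 s per lap

17.4 s


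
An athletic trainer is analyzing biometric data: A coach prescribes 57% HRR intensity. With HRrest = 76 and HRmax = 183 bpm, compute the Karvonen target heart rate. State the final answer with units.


Target = HRrest + pct*(HRmax - HRrest)
Heart rate reserve = HRmax - HRrest = 183 - 76 = 107 bpm
Fraction = 57% = 0.57
Target = 76 + 0.57 * 107
Target = 76 + 60.99 = 136.99 bpm

136.99 bpm


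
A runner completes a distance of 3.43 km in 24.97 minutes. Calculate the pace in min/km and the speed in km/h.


Pace = time / distance = 24.97 min / 3.43 km = 7.2799 min/km
Speed = distance / time_in_hours = 3.43 / 0.4162 hr
Speed = 8.2419 km/h

7.2799 min/km, 8.2419 km/h


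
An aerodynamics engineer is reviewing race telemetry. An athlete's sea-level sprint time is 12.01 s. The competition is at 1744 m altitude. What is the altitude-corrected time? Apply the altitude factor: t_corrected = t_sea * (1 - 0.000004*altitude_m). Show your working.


Correction factor = 1 - 0.000004 * 1744 = 0.993024
t_corrected = t_sea * factor = 12.01 * 0.993024
t_corrected = 11.9262 s

11.9262 s


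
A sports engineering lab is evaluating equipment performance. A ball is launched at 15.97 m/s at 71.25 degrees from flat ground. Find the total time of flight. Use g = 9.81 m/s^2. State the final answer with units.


T = 2*v*sin(theta)/g
sin(theta) = sin(71.25 deg) = 0.9469
T = 2*15.97*0.9469 / 9.81
T = 30.2449 / 9.81 = 3.0831 s

3.0831 s


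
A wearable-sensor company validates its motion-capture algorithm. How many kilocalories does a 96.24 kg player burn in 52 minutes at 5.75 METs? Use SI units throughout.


kcal = MET * mass * time_hr
Convert time: 52 min = 0.8667 hr
kcal = 5.75 * 96.24 * 0.8667
kcal = 479.596 kcal

479.596 kcal


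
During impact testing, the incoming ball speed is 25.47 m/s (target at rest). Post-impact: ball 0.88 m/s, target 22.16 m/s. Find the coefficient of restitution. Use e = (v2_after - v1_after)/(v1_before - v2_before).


e = (v2_after - v1_after) / (v1_before - v2_before)
Numerator = 22.16 - 0.88 = 21.28
Denominator = 25.47 - 0 = 25.47
e = 21.28 / 25.47 = 0.8355

0.8355


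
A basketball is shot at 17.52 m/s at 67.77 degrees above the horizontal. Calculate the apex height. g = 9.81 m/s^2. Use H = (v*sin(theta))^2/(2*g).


H = (v*sin(theta))^2 / (2*g)
vy = v*sin(theta) = 17.52 * sin(67.77 deg) = 16.2178 m/s
H = vy^2 / (2*g) = 263.0165 / (2*9.81)
H = 263.0165 / 19.62 = 13.4055 m

13.4055 m


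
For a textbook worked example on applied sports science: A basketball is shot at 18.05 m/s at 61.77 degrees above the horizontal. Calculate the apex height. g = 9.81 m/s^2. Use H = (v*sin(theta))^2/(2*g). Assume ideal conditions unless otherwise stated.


H = (v*sin(theta))^2 / (2*g)
vy = v*sin(theta) = 18.05 * sin(61.77 deg) = 15.9031 m/s
H = vy^2 / (2*g) = 252.9073 / (2*9.81)
H = 252.9073 / 19.62 = 12.8903 m

12.8903 m


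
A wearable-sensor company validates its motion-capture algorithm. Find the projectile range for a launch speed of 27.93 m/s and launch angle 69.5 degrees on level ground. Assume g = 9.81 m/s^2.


R = v^2 * sin(2*theta) / g
Convert angle to radians: theta = 69.5 deg = 1.213 rad
sin(2*theta) = sin(2.426) = 0.6561
R = 27.93^2 * 0.6561 / 9.81
R = 780.0849 * 0.6561 / 9.81 = 52.1694 m

52.1694 m


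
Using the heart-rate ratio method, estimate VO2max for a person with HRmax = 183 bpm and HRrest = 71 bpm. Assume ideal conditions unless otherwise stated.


VO2max = 15.3 * HRmax / HRrest
VO2max = 15.3 * 183 / 71
VO2max = 2799.9 / 71 = 39.4352 mL/kg/min

39.4352 mL/kg/min


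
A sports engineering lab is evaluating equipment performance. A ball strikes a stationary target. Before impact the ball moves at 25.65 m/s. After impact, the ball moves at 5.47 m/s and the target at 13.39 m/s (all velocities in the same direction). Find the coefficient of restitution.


e = (v2_after - v1_after) / (v1_before - v2_before)
Numerator = 13.39 - 5.47 = 7.92
Denominator = 25.65 - 0 = 25.65
e = 7.92 / 25.65 = 0.3088

0.3088


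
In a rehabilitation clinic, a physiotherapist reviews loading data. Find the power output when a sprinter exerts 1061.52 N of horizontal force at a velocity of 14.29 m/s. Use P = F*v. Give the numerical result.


P = F * v
P = 1061.52 * 14.29
P = 15169.1208 W

15169.1208 W


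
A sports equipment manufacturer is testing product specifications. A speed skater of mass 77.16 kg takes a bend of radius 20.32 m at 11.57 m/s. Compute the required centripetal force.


Fc = m * v^2 / r
v^2 = 11.57^2 = 133.8649
Fc = 77.16 * 133.8649 / 20.32
Fc = 10329.0157 / 20.32 = 508.3177 N

508.3177 N


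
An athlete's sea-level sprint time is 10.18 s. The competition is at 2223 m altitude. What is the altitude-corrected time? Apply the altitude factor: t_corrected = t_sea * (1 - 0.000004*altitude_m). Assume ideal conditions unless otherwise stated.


Correction factor = 1 - 0.000004 * 2223 = 0.991108
t_corrected = t_sea * factor = 10.18 * 0.991108
t_corrected = 10.0895 s

10.0895 s


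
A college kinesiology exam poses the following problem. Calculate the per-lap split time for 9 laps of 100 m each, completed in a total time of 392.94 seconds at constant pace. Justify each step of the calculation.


Split time = total_time / n_laps = 392.94 / 9
Split time = 43.66 s per lap

43.66 s


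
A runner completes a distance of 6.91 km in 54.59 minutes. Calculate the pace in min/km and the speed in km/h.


Pace = time / distance = 54.59 min / 6.91 km = 7.9001 min/km
Speed = distance / time_in_hours = 6.91 / 0.9098 hr
Speed = 7.5948 km/h

7.9001 min/km, 7.5948 km/h


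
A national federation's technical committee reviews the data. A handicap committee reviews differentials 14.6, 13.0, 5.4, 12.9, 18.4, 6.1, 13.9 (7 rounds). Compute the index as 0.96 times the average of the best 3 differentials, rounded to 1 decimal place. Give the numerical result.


All differentials: 14.6, 13.0, 5.4, 12.9, 18.4, 6.1, 13.9
Sorted: 5.4, 6.1, 12.9, 13.0, 13.9, 14.6, 18.4
Best 3: 5.4, 6.1, 12.9
Average of best = 24.4 / 3 = 8.1333
Raw index = 8.1333 * 0.96 = 7.808
Handicap index = round(7.808, 1) = 7.8

7.8


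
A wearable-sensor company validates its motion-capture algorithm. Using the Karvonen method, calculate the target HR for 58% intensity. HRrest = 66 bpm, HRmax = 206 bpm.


Target = HRrest + pct*(HRmax - HRrest)
Heart rate reserve = HRmax - HRrest = 206 - 66 = 140 bpm
Fraction = 58% = 0.58
Target = 66 + 0.58 * 140
Target = 66 + 81.2 = 147.2 bpm

147.2 bpm


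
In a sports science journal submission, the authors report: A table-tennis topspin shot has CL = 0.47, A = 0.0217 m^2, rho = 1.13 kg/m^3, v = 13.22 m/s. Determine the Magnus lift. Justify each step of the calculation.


FM = 0.5 * CL * rho * A * v^2
FM = 0.5 * 0.47 * 1.13 * 0.0217 * 13.22^2
v^2 = 174.7684
FM = 0.5 * 0.47 * 1.13 * 0.0217 * 174.7684 = 1.0071 N

1.0071 N


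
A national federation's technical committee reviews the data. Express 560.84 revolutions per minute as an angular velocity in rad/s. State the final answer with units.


omega = RPM * 2 * pi / 60
omega = 560.84 * 2 * 3.14159 / 60
omega = 3523.8616 / 60 = 58.731 rad/s

58.731 rad/s


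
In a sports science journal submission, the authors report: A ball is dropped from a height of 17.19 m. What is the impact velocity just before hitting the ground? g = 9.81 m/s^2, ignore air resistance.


v = sqrt(2 * g * h)
v = sqrt(2 * 9.81 * 17.19)
v = sqrt(337.2678) = 18.3649 m/s

18.3649 m/s


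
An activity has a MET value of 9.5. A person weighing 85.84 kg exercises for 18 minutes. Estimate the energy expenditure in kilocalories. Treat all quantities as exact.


kcal = MET * mass * time_hr
Convert time: 18 min = 0.3 hr
kcal = 9.5 * 85.84 * 0.3
kcal = 244.644 kcal

244.644 kcal


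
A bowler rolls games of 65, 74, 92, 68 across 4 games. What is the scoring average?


Average = sum / n
Sum = 299
Average = 299 / 4 = 74.75

74.75


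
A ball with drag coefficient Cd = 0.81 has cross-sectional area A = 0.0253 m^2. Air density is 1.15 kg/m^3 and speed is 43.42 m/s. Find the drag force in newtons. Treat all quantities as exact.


Fd = 0.5 * Cd * rho * A * v^2
Fd = 0.5 * 0.81 * 1.15 * 0.0253 * 43.42^2
v^2 = 1885.2964
Fd = 0.5 * 0.81 * 1.15 * 0.0253 * 1885.2964 = 22.2153 N

22.2153 N


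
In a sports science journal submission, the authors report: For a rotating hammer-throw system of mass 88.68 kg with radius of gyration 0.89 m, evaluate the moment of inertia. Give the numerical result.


I = m * k^2
I = 88.68 * 0.89^2
I = 88.68 * 0.7921 = 70.2434 kg*m^2

70.2434 kg*m^2


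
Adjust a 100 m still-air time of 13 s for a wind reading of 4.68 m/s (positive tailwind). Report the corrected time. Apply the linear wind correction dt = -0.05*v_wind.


dt = -0.05 * v_wind = -0.05 * 4.68 = -0.234 s
t_corrected = t_still + dt = 13 + (-0.234)
t_corrected = 12.766 s

12.766 s


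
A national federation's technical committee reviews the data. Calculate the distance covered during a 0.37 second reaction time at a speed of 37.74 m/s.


d = v * t
d = 37.74 * 0.37
d = 13.9638 m

13.9638 m


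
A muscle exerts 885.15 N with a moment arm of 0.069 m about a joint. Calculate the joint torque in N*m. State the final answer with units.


tau = F * d
tau = 885.15 * 0.069
tau = 61.0754 N*m

61.0754 N*m


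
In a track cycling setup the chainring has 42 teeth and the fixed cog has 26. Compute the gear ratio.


GR = front_teeth / rear_teeth
GR = 42 / 26
GR = 1.6154

1.6154


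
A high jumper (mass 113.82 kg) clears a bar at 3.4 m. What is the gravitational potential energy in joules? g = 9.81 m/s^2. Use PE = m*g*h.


PE = m * g * h
PE = 113.82 * 9.81 * 3.4
PE = 1116.5742 * 3.4 = 3796.3523 J

3796.3523 J


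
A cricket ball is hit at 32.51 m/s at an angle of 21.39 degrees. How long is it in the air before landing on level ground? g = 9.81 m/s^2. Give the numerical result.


T = 2*v*sin(theta)/g
sin(theta) = sin(21.39 deg) = 0.3647
T = 2*32.51*0.3647 / 9.81
T = 23.7137 / 9.81 = 2.4173 s

2.4173 s


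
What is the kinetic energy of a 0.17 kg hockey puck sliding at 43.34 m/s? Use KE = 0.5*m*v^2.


KE = 0.5 * m * v^2
KE = 0.5 * 0.17 * 43.34^2
KE = 0.5 * 0.17 * 1878.3556 = 159.6602 J

159.6602 J


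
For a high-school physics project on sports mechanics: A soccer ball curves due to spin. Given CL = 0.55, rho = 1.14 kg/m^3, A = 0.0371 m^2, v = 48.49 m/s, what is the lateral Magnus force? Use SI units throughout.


FM = 0.5 * CL * rho * A * v^2
FM = 0.5 * 0.55 * 1.14 * 0.0371 * 48.49^2
v^2 = 2351.2801
FM = 0.5 * 0.55 * 1.14 * 0.0371 * 2351.2801 = 27.3474 N

27.3474 N


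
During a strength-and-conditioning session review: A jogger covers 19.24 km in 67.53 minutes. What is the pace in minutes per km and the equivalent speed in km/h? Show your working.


Pace = time / distance = 67.53 min / 19.24 km = 3.5099 min/km
Speed = distance / time_in_hours = 19.24 / 1.1255 hr
Speed = 17.0946 km/h

3.5099 min/km, 17.0946 km/h


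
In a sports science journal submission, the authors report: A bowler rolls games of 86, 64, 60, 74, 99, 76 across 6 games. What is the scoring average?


Average = sum / n
Sum = 459
Average = 459 / 6 = 76.5

76.5


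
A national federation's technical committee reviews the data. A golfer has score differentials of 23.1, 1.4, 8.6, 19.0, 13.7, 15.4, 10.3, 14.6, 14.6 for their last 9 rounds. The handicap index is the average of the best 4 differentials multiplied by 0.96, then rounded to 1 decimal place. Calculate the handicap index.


All differentials: 23.1, 1.4, 8.6, 19.0, 13.7, 15.4, 10.3, 14.6, 14.6
Sorted: 1.4, 8.6, 10.3, 13.7, 14.6, 14.6, 15.4, 19.0, 23.1
Best 4: 1.4, 8.6, 10.3, 13.7
Average of best = 34 / 4 = 8.5
Raw index = 8.5 * 0.96 = 8.16
Handicap index = round(8.16, 1) = 8.2

8.2


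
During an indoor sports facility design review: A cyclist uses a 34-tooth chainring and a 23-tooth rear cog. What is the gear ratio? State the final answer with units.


GR = front_teeth / rear_teeth
GR = 34 / 23
GR = 1.4783

1.4783


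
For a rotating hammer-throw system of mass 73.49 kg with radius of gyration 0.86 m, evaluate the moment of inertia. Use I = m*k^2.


I = m * k^2
I = 73.49 * 0.86^2
I = 73.49 * 0.7396 = 54.3532 kg*m^2

54.3532 kg*m^2


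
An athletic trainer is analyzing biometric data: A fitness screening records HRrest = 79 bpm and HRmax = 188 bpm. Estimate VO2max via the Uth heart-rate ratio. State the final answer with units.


VO2max = 15.3 * HRmax / HRrest
VO2max = 15.3 * 188 / 79
VO2max = 2876.4 / 79 = 36.4101 mL/kg/min

36.4101 mL/kg/min


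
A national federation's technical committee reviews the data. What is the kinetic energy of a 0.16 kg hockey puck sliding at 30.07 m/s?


KE = 0.5 * m * v^2
KE = 0.5 * 0.16 * 30.07^2
KE = 0.5 * 0.16 * 904.2049 = 72.3364 J

72.3364 J


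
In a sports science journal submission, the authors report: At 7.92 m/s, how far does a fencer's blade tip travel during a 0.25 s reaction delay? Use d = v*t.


d = v * t
d = 7.92 * 0.25
d = 1.98 m

1.98 m


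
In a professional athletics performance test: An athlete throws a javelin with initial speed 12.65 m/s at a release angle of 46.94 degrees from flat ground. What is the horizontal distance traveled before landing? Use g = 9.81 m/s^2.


R = v^2 * sin(2*theta) / g
Convert angle to radians: theta = 46.94 deg = 0.8193 rad
sin(2*theta) = sin(1.6385) = 0.9977
R = 12.65^2 * 0.9977 / 9.81
R = 160.0225 * 0.9977 / 9.81 = 16.2748 m

16.2748 m


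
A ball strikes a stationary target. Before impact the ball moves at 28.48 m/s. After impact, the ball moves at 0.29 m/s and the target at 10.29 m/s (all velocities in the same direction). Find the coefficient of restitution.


e = (v2_after - v1_after) / (v1_before - v2_before)
Numerator = 10.29 - 0.29 = 10
Denominator = 28.48 - 0 = 28.48
e = 10 / 28.48 = 0.3511

0.3511


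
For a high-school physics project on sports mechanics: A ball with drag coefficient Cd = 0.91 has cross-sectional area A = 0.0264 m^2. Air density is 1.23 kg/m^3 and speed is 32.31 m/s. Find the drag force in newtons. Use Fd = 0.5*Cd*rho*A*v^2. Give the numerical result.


Fd = 0.5 * Cd * rho * A * v^2
Fd = 0.5 * 0.91 * 1.23 * 0.0264 * 32.31^2
v^2 = 1043.9361
Fd = 0.5 * 0.91 * 1.23 * 0.0264 * 1043.9361 = 15.4239 N

15.4239 N


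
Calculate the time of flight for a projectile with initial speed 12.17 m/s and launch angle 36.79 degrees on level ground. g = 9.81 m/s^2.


T = 2*v*sin(theta)/g
sin(theta) = sin(36.79 deg) = 0.5989
T = 2*12.17*0.5989 / 9.81
T = 14.5768 / 9.81 = 1.4859 s

1.4859 s


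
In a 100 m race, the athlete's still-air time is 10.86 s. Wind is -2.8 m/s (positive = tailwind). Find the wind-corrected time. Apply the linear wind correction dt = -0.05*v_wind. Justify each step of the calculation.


dt = -0.05 * v_wind = -0.05 * -2.8 = 0.14 s
t_corrected = t_still + dt = 10.86 + (0.14)
t_corrected = 11 s

11 s


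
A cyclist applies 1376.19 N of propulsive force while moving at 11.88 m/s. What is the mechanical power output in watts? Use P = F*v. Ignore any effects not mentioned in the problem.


P = F * v
P = 1376.19 * 11.88
P = 16349.1372 W

16349.1372 W


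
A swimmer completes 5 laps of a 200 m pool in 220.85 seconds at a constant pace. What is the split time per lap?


Split time = total_time / n_laps = 220.85 / 5
Split time = 44.17 s per lap

44.17 s


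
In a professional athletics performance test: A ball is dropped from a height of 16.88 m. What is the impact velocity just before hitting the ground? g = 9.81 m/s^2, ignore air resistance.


v = sqrt(2 * g * h)
v = sqrt(2 * 9.81 * 16.88)
v = sqrt(331.1856) = 18.1985 m/s

18.1985 m/s


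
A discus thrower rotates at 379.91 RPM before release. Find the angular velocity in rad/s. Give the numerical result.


omega = RPM * 2 * pi / 60
omega = 379.91 * 2 * 3.14159 / 60
omega = 2387.0449 / 60 = 39.7841 rad/s

39.7841 rad/s


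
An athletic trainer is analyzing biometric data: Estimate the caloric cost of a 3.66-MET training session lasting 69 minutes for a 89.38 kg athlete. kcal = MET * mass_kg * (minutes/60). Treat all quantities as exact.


kcal = MET * mass * time_hr
Convert time: 69 min = 1.15 hr
kcal = 3.66 * 89.38 * 1.15
kcal = 376.2004 kcal

376.2004 kcal


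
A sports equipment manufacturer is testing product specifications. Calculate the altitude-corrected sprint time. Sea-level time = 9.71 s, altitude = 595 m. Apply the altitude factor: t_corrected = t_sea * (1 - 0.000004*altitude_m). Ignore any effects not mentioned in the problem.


Correction factor = 1 - 0.000004 * 595 = 0.99762
t_corrected = t_sea * factor = 9.71 * 0.99762
t_corrected = 9.6869 s

9.6869 s


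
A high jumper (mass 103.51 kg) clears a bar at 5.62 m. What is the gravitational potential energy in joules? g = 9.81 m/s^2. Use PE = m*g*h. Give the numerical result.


PE = m * g * h
PE = 103.51 * 9.81 * 5.62
PE = 1015.4331 * 5.62 = 5706.734 J

5706.734 J


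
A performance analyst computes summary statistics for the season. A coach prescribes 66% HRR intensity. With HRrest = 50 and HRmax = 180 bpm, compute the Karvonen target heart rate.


Target = HRrest + pct*(HRmax - HRrest)
Heart rate reserve = HRmax - HRrest = 180 - 50 = 130 bpm
Fraction = 66% = 0.66
Target = 50 + 0.66 * 130
Target = 50 + 85.8 = 135.8 bpm

135.8 bpm


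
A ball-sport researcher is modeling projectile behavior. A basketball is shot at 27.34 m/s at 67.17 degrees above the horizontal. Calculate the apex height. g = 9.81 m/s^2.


H = (v*sin(theta))^2 / (2*g)
vy = v*sin(theta) = 27.34 * sin(67.17 deg) = 25.1982 m/s
H = vy^2 / (2*g) = 634.9487 / (2*9.81)
H = 634.9487 / 19.62 = 32.3623 m

32.3623 m


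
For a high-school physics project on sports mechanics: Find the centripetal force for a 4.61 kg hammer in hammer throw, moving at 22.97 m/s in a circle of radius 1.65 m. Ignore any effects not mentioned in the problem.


Fc = m * v^2 / r
v^2 = 22.97^2 = 527.6209
Fc = 4.61 * 527.6209 / 1.65
Fc = 2432.3323 / 1.65 = 1474.1408 N

1474.1408 N


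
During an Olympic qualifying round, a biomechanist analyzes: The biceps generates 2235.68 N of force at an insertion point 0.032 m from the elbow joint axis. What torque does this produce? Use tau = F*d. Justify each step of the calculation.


tau = F * d
tau = 2235.68 * 0.032
tau = 71.5418 N*m

71.5418 N*m


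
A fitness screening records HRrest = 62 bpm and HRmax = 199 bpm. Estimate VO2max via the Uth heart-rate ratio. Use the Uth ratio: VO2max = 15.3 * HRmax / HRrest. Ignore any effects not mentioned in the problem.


VO2max = 15.3 * HRmax / HRrest
VO2max = 15.3 * 199 / 62
VO2max = 3044.7 / 62 = 49.1081 mL/kg/min

49.1081 mL/kg/min


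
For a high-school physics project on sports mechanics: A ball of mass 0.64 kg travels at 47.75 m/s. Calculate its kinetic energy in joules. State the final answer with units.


KE = 0.5 * m * v^2
KE = 0.5 * 0.64 * 47.75^2
KE = 0.5 * 0.64 * 2280.0625 = 729.62 J

729.62 J


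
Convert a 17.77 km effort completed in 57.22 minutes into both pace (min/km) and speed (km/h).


Pace = time / distance = 57.22 min / 17.77 km = 3.22 min/km
Speed = distance / time_in_hours = 17.77 / 0.9537 hr
Speed = 18.6333 km/h

3.22 min/km, 18.6333 km/h


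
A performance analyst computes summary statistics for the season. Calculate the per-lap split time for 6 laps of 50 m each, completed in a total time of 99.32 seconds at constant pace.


Split time = total_time / n_laps = 99.32 / 6
Split time = 16.5533 s per lap

16.5533 s


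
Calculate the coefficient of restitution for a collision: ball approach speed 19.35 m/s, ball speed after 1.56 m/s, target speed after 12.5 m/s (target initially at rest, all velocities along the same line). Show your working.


e = (v2_after - v1_after) / (v1_before - v2_before)
Numerator = 12.5 - 1.56 = 10.94
Denominator = 19.35 - 0 = 19.35
e = 10.94 / 19.35 = 0.5654

0.5654


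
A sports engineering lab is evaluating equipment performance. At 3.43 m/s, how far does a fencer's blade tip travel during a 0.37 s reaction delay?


d = v * t
d = 3.43 * 0.37
d = 1.2691 m

1.2691 m


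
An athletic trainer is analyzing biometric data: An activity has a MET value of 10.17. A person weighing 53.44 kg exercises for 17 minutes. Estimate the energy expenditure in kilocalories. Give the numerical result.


kcal = MET * mass * time_hr
Convert time: 17 min = 0.2833 hr
kcal = 10.17 * 53.44 * 0.2833
kcal = 153.9874 kcal

153.9874 kcal


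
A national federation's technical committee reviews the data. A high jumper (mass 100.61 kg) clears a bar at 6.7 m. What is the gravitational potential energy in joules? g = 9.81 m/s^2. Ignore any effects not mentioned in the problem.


PE = m * g * h
PE = 100.61 * 9.81 * 6.7
PE = 986.9841 * 6.7 = 6612.7935 J

6612.7935 J


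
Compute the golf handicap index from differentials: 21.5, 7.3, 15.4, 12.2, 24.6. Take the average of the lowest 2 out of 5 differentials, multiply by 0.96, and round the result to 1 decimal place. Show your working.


All differentials: 21.5, 7.3, 15.4, 12.2, 24.6
Sorted: 7.3, 12.2, 15.4, 21.5, 24.6
Best 2: 7.3, 12.2
Average of best = 19.5 / 2 = 9.75
Raw index = 9.75 * 0.96 = 9.36
Handicap index = round(9.36, 1) = 9.4

9.4


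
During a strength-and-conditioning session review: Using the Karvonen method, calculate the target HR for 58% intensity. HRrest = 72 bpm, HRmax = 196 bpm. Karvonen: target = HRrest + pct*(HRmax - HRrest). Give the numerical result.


Target = HRrest + pct*(HRmax - HRrest)
Heart rate reserve = HRmax - HRrest = 196 - 72 = 124 bpm
Fraction = 58% = 0.58
Target = 72 + 0.58 * 124
Target = 72 + 71.92 = 143.92 bpm

143.92 bpm


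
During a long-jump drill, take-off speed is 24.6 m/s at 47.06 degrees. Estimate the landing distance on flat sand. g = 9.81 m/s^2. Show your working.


R = v^2 * sin(2*theta) / g
Convert angle to radians: theta = 47.06 deg = 0.8214 rad
sin(2*theta) = sin(1.6427) = 0.9974
R = 24.6^2 * 0.9974 / 9.81
R = 605.16 * 0.9974 / 9.81 = 61.5287 m

61.5287 m


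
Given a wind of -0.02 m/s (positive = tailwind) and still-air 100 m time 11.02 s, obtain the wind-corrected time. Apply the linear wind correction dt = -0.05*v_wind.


dt = -0.05 * v_wind = -0.05 * -0.02 = 0.001 s
t_corrected = t_still + dt = 11.02 + (0.001)
t_corrected = 11.021 s

11.021 s


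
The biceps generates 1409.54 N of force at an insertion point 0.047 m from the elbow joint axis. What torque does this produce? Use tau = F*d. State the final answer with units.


tau = F * d
tau = 1409.54 * 0.047
tau = 66.2484 N*m

66.2484 N*m


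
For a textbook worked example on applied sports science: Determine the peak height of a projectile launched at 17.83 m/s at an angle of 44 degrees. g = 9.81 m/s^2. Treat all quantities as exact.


H = (v*sin(theta))^2 / (2*g)
vy = v*sin(theta) = 17.83 * sin(44 deg) = 12.3858 m/s
H = vy^2 / (2*g) = 153.407 / (2*9.81)
H = 153.407 / 19.62 = 7.8189 m

7.8189 m


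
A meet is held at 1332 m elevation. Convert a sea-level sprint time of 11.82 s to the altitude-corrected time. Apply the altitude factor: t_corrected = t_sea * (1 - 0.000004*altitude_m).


Correction factor = 1 - 0.000004 * 1332 = 0.994672
t_corrected = t_sea * factor = 11.82 * 0.994672
t_corrected = 11.757 s

11.757 s


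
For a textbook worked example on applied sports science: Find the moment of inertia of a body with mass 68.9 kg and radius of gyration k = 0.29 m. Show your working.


I = m * k^2
I = 68.9 * 0.29^2
I = 68.9 * 0.0841 = 5.7945 kg*m^2

5.7945 kg*m^2


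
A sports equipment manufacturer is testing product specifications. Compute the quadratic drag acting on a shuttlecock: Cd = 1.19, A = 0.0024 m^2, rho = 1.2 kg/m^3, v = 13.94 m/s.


Fd = 0.5 * Cd * rho * A * v^2
Fd = 0.5 * 1.19 * 1.2 * 0.0024 * 13.94^2
v^2 = 194.3236
Fd = 0.5 * 1.19 * 1.2 * 0.0024 * 194.3236 = 0.333 N

0.333 N


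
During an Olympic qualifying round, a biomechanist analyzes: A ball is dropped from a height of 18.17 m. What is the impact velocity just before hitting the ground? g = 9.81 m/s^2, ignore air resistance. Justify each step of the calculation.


v = sqrt(2 * g * h)
v = sqrt(2 * 9.81 * 18.17)
v = sqrt(356.4954) = 18.8811 m/s

18.8811 m/s


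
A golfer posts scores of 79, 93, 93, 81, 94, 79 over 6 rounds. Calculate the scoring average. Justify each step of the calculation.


Average = sum / n
Sum = 519
Average = 519 / 6 = 86.5

86.5


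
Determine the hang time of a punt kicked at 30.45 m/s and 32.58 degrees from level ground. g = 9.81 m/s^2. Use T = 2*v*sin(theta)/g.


T = 2*v*sin(theta)/g
sin(theta) = sin(32.58 deg) = 0.5385
T = 2*30.45*0.5385 / 9.81
T = 32.7932 / 9.81 = 3.3428 s

3.3428 s


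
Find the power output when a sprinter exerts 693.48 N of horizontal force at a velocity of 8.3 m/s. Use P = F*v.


P = F * v
P = 693.48 * 8.3
P = 5755.884 W

5755.884 W


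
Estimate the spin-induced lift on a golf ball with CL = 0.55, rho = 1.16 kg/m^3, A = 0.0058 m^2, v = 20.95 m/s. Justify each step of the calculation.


FM = 0.5 * CL * rho * A * v^2
FM = 0.5 * 0.55 * 1.16 * 0.0058 * 20.95^2
v^2 = 438.9025
FM = 0.5 * 0.55 * 1.16 * 0.0058 * 438.9025 = 0.8121 N

0.8121 N


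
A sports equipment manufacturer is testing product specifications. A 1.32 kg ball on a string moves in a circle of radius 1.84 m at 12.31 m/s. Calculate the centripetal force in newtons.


Fc = m * v^2 / r
v^2 = 12.31^2 = 151.5361
Fc = 1.32 * 151.5361 / 1.84
Fc = 200.0277 / 1.84 = 108.7107 N

108.7107 N


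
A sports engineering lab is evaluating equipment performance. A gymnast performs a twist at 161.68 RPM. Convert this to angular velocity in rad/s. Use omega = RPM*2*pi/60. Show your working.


omega = RPM * 2 * pi / 60
omega = 161.68 * 2 * 3.14159 / 60
omega = 1015.8654 / 60 = 16.9311 rad/s

16.9311 rad/s


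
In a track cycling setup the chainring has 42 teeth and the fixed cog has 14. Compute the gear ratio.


GR = front_teeth / rear_teeth
GR = 42 / 14
GR = 3

3


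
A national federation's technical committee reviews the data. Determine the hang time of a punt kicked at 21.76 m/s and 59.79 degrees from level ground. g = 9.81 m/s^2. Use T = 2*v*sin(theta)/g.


T = 2*v*sin(theta)/g
sin(theta) = sin(59.79 deg) = 0.8642
T = 2*21.76*0.8642 / 9.81
T = 37.6094 / 9.81 = 3.8338 s

3.8338 s


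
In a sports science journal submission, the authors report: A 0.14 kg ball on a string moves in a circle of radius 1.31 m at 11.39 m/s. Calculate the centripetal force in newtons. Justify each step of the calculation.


Fc = m * v^2 / r
v^2 = 11.39^2 = 129.7321
Fc = 0.14 * 129.7321 / 1.31
Fc = 18.1625 / 1.31 = 13.8645 N

13.8645 N


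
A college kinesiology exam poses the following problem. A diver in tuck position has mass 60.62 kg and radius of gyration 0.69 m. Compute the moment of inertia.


I = m * k^2
I = 60.62 * 0.69^2
I = 60.62 * 0.4761 = 28.8612 kg*m^2

28.8612 kg*m^2


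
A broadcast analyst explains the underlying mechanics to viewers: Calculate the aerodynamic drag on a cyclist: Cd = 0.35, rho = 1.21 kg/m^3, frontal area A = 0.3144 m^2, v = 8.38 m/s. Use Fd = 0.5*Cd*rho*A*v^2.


Fd = 0.5 * Cd * rho * A * v^2
Fd = 0.5 * 0.35 * 1.21 * 0.3144 * 8.38^2
v^2 = 70.2244
Fd = 0.5 * 0.35 * 1.21 * 0.3144 * 70.2244 = 4.6751 N

4.6751 N


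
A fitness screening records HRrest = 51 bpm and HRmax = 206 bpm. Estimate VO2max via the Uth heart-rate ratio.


VO2max = 15.3 * HRmax / HRrest
VO2max = 15.3 * 206 / 51
VO2max = 3151.8 / 51 = 61.8 mL/kg/min

61.8 mL/kg/min


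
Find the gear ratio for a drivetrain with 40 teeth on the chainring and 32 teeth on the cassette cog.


GR = front_teeth / rear_teeth
GR = 40 / 32
GR = 1.25

1.25


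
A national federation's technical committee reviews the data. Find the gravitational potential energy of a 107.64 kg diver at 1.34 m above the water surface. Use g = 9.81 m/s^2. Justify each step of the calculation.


PE = m * g * h
PE = 107.64 * 9.81 * 1.34
PE = 1055.9484 * 1.34 = 1414.9709 J

1414.9709 J


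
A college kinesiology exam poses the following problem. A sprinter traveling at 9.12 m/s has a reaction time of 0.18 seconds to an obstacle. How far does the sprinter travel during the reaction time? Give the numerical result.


d = v * t
d = 9.12 * 0.18
d = 1.6416 m

1.6416 m


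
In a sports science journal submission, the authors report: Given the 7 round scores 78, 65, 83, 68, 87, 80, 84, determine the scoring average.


Average = sum / n
Sum = 545
Average = 545 / 7 = 77.8571

77.8571


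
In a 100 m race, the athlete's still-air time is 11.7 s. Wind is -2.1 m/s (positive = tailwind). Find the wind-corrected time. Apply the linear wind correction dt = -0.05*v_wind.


dt = -0.05 * v_wind = -0.05 * -2.1 = 0.105 s
t_corrected = t_still + dt = 11.7 + (0.105)
t_corrected = 11.805 s

11.805 s


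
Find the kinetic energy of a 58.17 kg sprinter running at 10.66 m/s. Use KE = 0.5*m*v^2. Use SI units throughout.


KE = 0.5 * m * v^2
KE = 0.5 * 58.17 * 10.66^2
KE = 0.5 * 58.17 * 113.6356 = 3305.0914 J

3305.0914 J


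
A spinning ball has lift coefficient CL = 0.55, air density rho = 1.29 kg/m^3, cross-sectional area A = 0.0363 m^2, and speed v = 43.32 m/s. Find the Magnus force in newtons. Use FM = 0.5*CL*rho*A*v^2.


FM = 0.5 * CL * rho * A * v^2
FM = 0.5 * 0.55 * 1.29 * 0.0363 * 43.32^2
v^2 = 1876.6224
FM = 0.5 * 0.55 * 1.29 * 0.0363 * 1876.6224 = 24.1661 N

24.1661 N


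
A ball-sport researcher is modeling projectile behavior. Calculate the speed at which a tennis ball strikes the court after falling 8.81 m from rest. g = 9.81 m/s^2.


v = sqrt(2 * g * h)
v = sqrt(2 * 9.81 * 8.81)
v = sqrt(172.8522) = 13.1473 m/s

13.1473 m/s


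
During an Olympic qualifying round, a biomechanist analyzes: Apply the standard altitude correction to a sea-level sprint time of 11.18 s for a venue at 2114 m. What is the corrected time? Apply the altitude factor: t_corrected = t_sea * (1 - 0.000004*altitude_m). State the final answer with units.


Correction factor = 1 - 0.000004 * 2114 = 0.991544
t_corrected = t_sea * factor = 11.18 * 0.991544
t_corrected = 11.0855 s

11.0855 s


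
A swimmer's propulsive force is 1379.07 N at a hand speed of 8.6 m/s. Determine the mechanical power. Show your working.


P = F * v
P = 1379.07 * 8.6
P = 11860.002 W

11860.002 W


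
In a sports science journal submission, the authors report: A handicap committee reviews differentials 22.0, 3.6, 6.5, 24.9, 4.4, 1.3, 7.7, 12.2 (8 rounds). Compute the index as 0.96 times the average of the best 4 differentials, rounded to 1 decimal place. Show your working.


All differentials: 22.0, 3.6, 6.5, 24.9, 4.4, 1.3, 7.7, 12.2
Sorted: 1.3, 3.6, 4.4, 6.5, 7.7, 12.2, 22.0, 24.9
Best 4: 1.3, 3.6, 4.4, 6.5
Average of best = 15.8 / 4 = 3.95
Raw index = 3.95 * 0.96 = 3.792
Handicap index = round(3.792, 1) = 3.8

3.8


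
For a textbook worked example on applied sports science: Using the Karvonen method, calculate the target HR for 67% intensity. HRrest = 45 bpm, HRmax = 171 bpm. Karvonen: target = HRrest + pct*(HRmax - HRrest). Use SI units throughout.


Target = HRrest + pct*(HRmax - HRrest)
Heart rate reserve = HRmax - HRrest = 171 - 45 = 126 bpm
Fraction = 67% = 0.67
Target = 45 + 0.67 * 126
Target = 45 + 84.42 = 129.42 bpm

129.42 bpm


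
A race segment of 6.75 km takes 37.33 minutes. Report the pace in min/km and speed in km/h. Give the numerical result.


Pace = time / distance = 37.33 min / 6.75 km = 5.5304 min/km
Speed = distance / time_in_hours = 6.75 / 0.6222 hr
Speed = 10.8492 km/h

5.5304 min/km, 10.8492 km/h


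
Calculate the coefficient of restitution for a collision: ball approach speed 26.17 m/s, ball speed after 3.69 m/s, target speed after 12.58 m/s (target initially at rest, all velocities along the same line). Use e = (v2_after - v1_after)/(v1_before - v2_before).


e = (v2_after - v1_after) / (v1_before - v2_before)
Numerator = 12.58 - 3.69 = 8.89
Denominator = 26.17 - 0 = 26.17
e = 8.89 / 26.17 = 0.3397

0.3397


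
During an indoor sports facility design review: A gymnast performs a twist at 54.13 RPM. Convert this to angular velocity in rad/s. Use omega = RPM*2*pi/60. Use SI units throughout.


omega = RPM * 2 * pi / 60
omega = 54.13 * 2 * 3.14159 / 60
omega = 340.1088 / 60 = 5.6685 rad/s

5.6685 rad/s


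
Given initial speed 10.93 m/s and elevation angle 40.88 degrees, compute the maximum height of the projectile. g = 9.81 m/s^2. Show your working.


H = (v*sin(theta))^2 / (2*g)
vy = v*sin(theta) = 10.93 * sin(40.88 deg) = 7.1534 m/s
H = vy^2 / (2*g) = 51.1716 / (2*9.81)
H = 51.1716 / 19.62 = 2.6081 m

2.6081 m


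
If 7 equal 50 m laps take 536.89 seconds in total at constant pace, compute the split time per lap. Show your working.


Split time = total_time / n_laps = 536.89 / 7
Split time = 76.6986 s per lap

76.6986 s


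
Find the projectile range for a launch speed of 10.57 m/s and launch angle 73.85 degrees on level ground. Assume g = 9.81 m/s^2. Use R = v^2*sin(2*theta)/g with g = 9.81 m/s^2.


R = v^2 * sin(2*theta) / g
Convert angle to radians: theta = 73.85 deg = 1.2889 rad
sin(2*theta) = sin(2.5779) = 0.5344
R = 10.57^2 * 0.5344 / 9.81
R = 111.7249 * 0.5344 / 9.81 = 6.0857 m

6.0857 m


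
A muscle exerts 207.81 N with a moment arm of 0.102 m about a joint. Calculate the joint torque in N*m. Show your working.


tau = F * d
tau = 207.81 * 0.102
tau = 21.1966 N*m

21.1966 N*m


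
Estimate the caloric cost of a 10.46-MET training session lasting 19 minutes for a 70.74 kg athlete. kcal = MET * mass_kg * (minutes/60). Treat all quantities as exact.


kcal = MET * mass * time_hr
Convert time: 19 min = 0.3167 hr
kcal = 10.46 * 70.74 * 0.3167
kcal = 234.3145 kcal

234.3145 kcal


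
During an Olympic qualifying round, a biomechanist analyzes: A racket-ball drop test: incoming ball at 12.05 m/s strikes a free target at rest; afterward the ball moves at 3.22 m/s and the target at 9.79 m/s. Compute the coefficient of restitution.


e = (v2_after - v1_after) / (v1_before - v2_before)
Numerator = 9.79 - 3.22 = 6.57
Denominator = 12.05 - 0 = 12.05
e = 6.57 / 12.05 = 0.5452

0.5452


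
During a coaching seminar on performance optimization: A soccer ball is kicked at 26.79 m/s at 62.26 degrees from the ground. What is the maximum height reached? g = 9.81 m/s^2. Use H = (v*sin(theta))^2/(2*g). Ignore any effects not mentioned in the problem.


H = (v*sin(theta))^2 / (2*g)
vy = v*sin(theta) = 26.79 * sin(62.26 deg) = 23.711 m/s
H = vy^2 / (2*g) = 562.2113 / (2*9.81)
H = 562.2113 / 19.62 = 28.655 m

28.655 m


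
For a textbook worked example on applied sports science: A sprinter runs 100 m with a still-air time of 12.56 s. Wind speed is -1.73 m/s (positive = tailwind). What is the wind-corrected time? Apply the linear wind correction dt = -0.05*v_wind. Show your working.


dt = -0.05 * v_wind = -0.05 * -1.73 = 0.0865 s
t_corrected = t_still + dt = 12.56 + (0.0865)
t_corrected = 12.6465 s

12.6465 s


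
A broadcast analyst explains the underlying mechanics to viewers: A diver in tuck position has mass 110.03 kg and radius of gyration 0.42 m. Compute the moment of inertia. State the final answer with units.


I = m * k^2
I = 110.03 * 0.42^2
I = 110.03 * 0.1764 = 19.4093 kg*m^2

19.4093 kg*m^2


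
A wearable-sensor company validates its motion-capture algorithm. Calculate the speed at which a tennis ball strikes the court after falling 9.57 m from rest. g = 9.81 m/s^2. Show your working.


v = sqrt(2 * g * h)
v = sqrt(2 * 9.81 * 9.57)
v = sqrt(187.7634) = 13.7027 m/s

13.7027 m/s


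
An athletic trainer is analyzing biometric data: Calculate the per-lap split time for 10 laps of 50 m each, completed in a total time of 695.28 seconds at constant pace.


Split time = total_time / n_laps = 695.28 / 10
Split time = 69.528 s per lap

69.528 s


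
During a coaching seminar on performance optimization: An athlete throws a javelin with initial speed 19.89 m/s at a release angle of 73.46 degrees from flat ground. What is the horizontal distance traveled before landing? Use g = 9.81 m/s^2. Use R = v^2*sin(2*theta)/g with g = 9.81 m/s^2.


R = v^2 * sin(2*theta) / g
Convert angle to radians: theta = 73.46 deg = 1.2821 rad
sin(2*theta) = sin(2.5642) = 0.5458
R = 19.89^2 * 0.5458 / 9.81
R = 395.6121 * 0.5458 / 9.81 = 22.0111 m

22.0111 m


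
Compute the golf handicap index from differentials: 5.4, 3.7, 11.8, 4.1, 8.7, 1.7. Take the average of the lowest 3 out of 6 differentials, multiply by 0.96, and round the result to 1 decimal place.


All differentials: 5.4, 3.7, 11.8, 4.1, 8.7, 1.7
Sorted: 1.7, 3.7, 4.1, 5.4, 8.7, 11.8
Best 3: 1.7, 3.7, 4.1
Average of best = 9.5 / 3 = 3.1667
Raw index = 3.1667 * 0.96 = 3.04
Handicap index = round(3.04, 1) = 3.0

3.0


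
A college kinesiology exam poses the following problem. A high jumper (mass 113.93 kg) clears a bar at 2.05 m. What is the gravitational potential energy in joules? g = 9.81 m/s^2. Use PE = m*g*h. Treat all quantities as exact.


PE = m * g * h
PE = 113.93 * 9.81 * 2.05
PE = 1117.6533 * 2.05 = 2291.1893 J

2291.1893 J


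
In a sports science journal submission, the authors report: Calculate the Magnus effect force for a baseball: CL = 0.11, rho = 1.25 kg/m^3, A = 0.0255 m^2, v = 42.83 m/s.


FM = 0.5 * CL * rho * A * v^2
FM = 0.5 * 0.11 * 1.25 * 0.0255 * 42.83^2
v^2 = 1834.4089
FM = 0.5 * 0.11 * 1.25 * 0.0255 * 1834.4089 = 3.2159 N

3.2159 N
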